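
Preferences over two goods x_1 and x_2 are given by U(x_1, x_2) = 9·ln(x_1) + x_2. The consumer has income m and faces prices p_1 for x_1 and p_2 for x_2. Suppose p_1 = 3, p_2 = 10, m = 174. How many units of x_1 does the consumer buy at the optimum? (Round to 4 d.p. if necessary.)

x_1* = 30

So x_1*(p_1,p_2) = 9·p_2/p_1, independent of income; and x_2* = (m − 9·p_2)/p_2.
At the given prices: x_1* = 9·10/3 = 30.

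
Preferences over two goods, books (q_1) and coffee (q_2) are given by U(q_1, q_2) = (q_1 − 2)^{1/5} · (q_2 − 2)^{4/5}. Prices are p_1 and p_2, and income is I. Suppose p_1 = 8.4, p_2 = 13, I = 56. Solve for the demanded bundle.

q_1* = 2.3143, q_2* = 2.8123

After buying the subsistence bundle (2, 2), a share 0.2 of the remaining income goes to q_1: q_1* = 2 + 0.2·(I − 2p_1 − 2p_2)/p_1.
Discretionary income = 56 − 2·8.4 − 2·13 = 13.2; q_1* = 2 + 0.2·13.2/8.4 = 2.3143; q_2* = 2 + 0.8·13.2/13 = 2.8123.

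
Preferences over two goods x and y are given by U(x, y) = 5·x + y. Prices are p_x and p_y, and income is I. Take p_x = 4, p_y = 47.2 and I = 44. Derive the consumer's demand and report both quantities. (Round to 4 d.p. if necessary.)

Numerically: x* = 11, y* = 0.

x* = 11, y* = 0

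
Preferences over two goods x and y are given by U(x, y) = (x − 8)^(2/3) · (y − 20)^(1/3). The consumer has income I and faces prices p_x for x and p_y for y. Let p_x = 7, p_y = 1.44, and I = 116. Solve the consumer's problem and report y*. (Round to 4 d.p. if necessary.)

y* = 27.2222

Let x' = x−8, y' = y−20. MRS = 2·y'/x' = p_x/p_y.
After buying the subsistence bundle (8, 20), a share 2/3 of the remaining income goes to x: x* = 8 + 2/3·(I − 8p_x − 20p_y)/p_x.
Discretionary income = 116 − 8·7 − 20·1.44 = 31.2; y* = 20 + 1/3·31.2/1.44 = 27.2222.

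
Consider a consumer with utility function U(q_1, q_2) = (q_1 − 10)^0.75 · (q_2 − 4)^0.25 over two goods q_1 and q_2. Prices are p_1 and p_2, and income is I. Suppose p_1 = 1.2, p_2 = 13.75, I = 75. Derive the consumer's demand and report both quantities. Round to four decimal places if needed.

This is Cobb-Douglas in (q_1−10, q_2−4): tangency gives 0.75·p_2·(q_2−4) = 0.25·p_1·(q_1−10).
Substituting into the budget: q_1* = 10 + 0.75·(I − 10·p_1 − 4·p_2)/p_1, and q_2* = 4 + 0.25·(…)/p_2.
Discretionary income = 75 − 10·1.2 − 4·13.75 = 8; q_1* = 10 + 0.75·8/1.2 = 15; q_2* = 4 + 0.25·8/13.75 = 4.1455.

q_1* = 15, q_2* = 4.1455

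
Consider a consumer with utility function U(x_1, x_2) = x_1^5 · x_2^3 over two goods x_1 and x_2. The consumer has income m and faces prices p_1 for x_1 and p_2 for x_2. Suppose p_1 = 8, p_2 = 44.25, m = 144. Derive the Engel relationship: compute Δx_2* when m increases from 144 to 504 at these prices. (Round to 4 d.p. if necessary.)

MU_x_1/MU_x_2 = (5·x_2)/(3·x_1); tangency sets this equal to p_1/p_2.
Rearranging, p_2·x_2 = (3/5)·p_1·x_1. Substituting into the budget gives p_1·x_1·(1 + (3/5)) = m.
Demand: x_1*(p_1,p_2,m) = 0.625·m/p_1 and x_2* = 0.375·m/p_2.
At p_1=8, p_2=44.25, m=144: x_2* = 0.375·144/44.25 = 1.2203.
At m' = 504: x_2* = 4.2712. Change: 4.2712 − 1.2203 = 3.0508.

Δx_2* = 3.0508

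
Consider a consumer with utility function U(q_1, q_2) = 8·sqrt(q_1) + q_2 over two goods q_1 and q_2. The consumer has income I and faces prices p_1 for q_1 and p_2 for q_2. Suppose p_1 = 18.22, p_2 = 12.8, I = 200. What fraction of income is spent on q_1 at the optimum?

MU_q_1 = 4/√q_1, MU_q_2 = 1. Tangency: 4/√q_1 = p_1/p_2.
Thus q_1* = (4·p_2/p_1)² — independent of I — with the rest of income spent on q_2.
Plugging in: q_1* = (4·12.8/18.22)² = 7.8967, q_2* = 4.3846.
Expenditure on q_1: 18.22·7.8967 = 143.8771; share = 0.7194.

share on q_1 = 0.7194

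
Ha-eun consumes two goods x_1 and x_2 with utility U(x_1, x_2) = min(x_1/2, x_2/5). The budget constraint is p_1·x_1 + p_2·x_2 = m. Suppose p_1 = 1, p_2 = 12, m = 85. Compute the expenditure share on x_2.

share on x_2 = 0.9677

With perfect complements, no substitution: consume in ratio x_1:x_2 = 2:5.
Budget: p_1·x_1 + p_2·(5/2)·x_1 = m, so (2·p_1 + 5·p_2)·x_1 = 2·m.
Demand: x_1*(p_1,p_2,m) = 2·m/(2·p_1 + 5·p_2), x_2* = 5·m/(2·p_1 + 5·p_2).
Here 2·1 + 5·12 = 62, giving x_1* = 2.7419 and x_2* = 6.8548.
Expenditure on x_2: 12·6.8548 = 82.2581; share = 0.9677.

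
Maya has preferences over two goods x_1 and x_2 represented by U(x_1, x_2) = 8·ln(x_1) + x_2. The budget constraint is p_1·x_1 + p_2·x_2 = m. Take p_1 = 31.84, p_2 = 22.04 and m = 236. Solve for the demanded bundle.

At the given prices: x_1* = 8·22.04/31.84 = 5.5377, and x_2* = 2.7078.

x_1* = 5.5377, x_2* = 2.7078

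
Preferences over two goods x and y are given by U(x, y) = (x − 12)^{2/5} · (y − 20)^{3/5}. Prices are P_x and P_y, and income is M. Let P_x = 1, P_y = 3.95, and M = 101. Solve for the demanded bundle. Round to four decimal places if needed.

x* = 16, y* = 21.519

MRS = (2/3)·(y−20)/(x−12). Tangency with P_x/P_y gives y−20 = (3/2)·(P_x/P_y)·(x−12).
Substituting into the budget: x* = 12 + 0.4·(M − 12·P_x − 20·P_y)/P_x, and y* = 20 + 0.6·(…)/P_y.
Discretionary income = 101 − 12·1 − 20·3.95 = 10; x* = 12 + 0.4·10/1 = 16; y* = 20 + 0.6·10/3.95 = 21.519.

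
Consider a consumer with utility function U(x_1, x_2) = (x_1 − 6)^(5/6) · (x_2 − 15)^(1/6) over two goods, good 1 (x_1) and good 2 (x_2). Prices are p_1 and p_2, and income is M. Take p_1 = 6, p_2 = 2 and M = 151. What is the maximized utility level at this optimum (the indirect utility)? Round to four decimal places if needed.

MRS = 5·(x_2−15)/(x_1−6). Tangency with p_1/p_2 gives x_2−15 = (1/5)·(p_1/p_2)·(x_1−6).
After buying the subsistence bundle (6, 15), a share 5/6 of the remaining income goes to x_1: x_1* = 6 + 5/6·(M − 6p_1 − 15p_2)/p_1.
Discretionary income = 151 − 6·6 − 15·2 = 85; x_1* = 6 + 5/6·85/6 = 17.8056; x_2* = 15 + 1/6·85/2 = 22.0833.
Utility at the optimum: U(17.8056, 22.0833) = 10.8421.

V = 10.8421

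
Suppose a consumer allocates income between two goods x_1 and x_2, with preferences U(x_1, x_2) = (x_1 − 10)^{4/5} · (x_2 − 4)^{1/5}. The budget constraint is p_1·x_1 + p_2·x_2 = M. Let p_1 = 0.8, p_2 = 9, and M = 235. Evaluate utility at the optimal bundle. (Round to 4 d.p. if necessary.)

After buying the subsistence bundle (10, 4), a share 0.8 of the remaining income goes to x_1: x_1* = 10 + 0.8·(M − 10p_1 − 4p_2)/p_1.
Discretionary income = 235 − 10·0.8 − 4·9 = 191; x_1* = 10 + 0.8·191/0.8 = 201; x_2* = 4 + 0.2·191/9 = 8.2444.
Utility at the optimum: U(201, 8.2444) = 89.2053.

V = 89.2053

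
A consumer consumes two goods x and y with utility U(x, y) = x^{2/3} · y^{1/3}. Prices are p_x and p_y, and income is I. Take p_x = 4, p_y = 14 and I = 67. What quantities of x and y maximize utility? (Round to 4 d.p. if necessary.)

MU_x/MU_y = (2/3·y)/(1/3·x); tangency sets this equal to p_x/p_y.
Rearranging, p_y·y = (1/2)·p_x·x. Substituting into the budget gives p_x·x·(1 + (1/2)) = I.
Demand: x*(p_x,p_y,I) = 2/3·I/p_x and y* = 1/3·I/p_y.
At p_x=4, p_y=14, I=67: x* = 2/3·67/4 = 11.1667, y* = 1.5952.

x* = 11.1667, y* = 1.5952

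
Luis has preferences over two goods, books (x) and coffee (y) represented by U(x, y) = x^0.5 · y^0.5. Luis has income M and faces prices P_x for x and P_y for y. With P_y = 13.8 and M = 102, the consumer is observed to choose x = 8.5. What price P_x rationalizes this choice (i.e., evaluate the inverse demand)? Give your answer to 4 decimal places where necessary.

P_x = 6

Tangency: MRS = y/x = P_x/P_y.
So 0.5·P_y·y = 0.5·P_x·x; combined with the budget, a share 0.5 of income goes to x.
Demand: x*(P_x,P_y,M) = 0.5·M/P_x and y* = 0.5·M/P_y.
Set x* = 8.5 in the demand function and solve for P_x: P_x = 6.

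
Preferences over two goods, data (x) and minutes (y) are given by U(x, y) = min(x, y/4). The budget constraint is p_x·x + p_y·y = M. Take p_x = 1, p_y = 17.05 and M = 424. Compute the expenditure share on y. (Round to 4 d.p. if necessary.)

With perfect complements, no substitution: consume in ratio x:y = 1:4.
Budget: p_x·x + p_y·4·x = M, so (p_x + 4·p_y)·x = M.
Demand: x*(p_x,p_y,M) = M/(p_x + 4·p_y), y* = 4·M/(p_x + 4·p_y).
Here 1 + 4·17.05 = 69.2, giving x* = 6.1272 and y* = 24.5087.
Expenditure on y: 17.05·24.5087 = 417.8728; share = 0.9855.

share on y = 0.9855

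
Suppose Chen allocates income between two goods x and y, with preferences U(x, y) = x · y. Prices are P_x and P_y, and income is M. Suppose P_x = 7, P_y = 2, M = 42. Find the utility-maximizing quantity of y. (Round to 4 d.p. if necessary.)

y* = 10.5

Tangency: MRS = y/x = P_x/P_y.
So P_y·y = P_x·x; combined with the budget, a share 0.5 of income goes to x.
Demand: x*(P_x,P_y,M) = 0.5·M/P_x and y* = 0.5·M/P_y.
At P_x=7, P_y=2, M=42: y* = 0.5·42/2 = 10.5.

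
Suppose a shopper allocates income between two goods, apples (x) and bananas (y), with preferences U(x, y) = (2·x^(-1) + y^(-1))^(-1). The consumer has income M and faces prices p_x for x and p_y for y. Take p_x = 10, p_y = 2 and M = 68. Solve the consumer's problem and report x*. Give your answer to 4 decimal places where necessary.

MU_x ∝ 2·x^(-2), MU_y ∝ y^(-2), so MRS = 2·(y/x)^(2) = p_x/p_y.
Hence y/x = ((1/2)·p_x/p_y)^(1/(2)), i.e. raised to the 0.5 power.
With the ratio pinned down, the budget gives x* = M/(p_x + p_y·(y/x)) and y* = (y/x)·x*.
Numerically y/x = 1.581139, so x* = 68/(10 + 2·1.581139) = 5.1663.

x* = 5.1663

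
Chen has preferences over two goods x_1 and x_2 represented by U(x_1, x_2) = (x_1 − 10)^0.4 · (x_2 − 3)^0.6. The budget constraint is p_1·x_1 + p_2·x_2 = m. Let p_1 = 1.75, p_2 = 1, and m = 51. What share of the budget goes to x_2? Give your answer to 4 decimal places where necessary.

MRS = (2/3)·(x_2−3)/(x_1−10). Tangency with p_1/p_2 gives x_2−3 = (3/2)·(p_1/p_2)·(x_1−10).
Substituting into the budget: x_1* = 10 + 0.4·(m − 10·p_1 − 3·p_2)/p_1, and x_2* = 3 + 0.6·(…)/p_2.
Discretionary income = 51 − 10·1.75 − 3·1 = 30.5; x_1* = 10 + 0.4·30.5/1.75 = 16.9714; x_2* = 3 + 0.6·30.5/1 = 21.3.
Expenditure on x_2: 1·21.3 = 21.3; share = 0.4176.

share on x_2 = 0.4176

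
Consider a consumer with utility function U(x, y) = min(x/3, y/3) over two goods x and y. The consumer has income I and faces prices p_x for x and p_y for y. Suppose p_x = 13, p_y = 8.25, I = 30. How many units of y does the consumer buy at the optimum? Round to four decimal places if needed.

Demand: x*(p_x,p_y,I) = 3·I/(3·p_x + 3·p_y), y* = 3·I/(3·p_x + 3·p_y).
Here 3·13 + 3·8.25 = 63.75, giving y* = 1.4118.

y* = 1.4118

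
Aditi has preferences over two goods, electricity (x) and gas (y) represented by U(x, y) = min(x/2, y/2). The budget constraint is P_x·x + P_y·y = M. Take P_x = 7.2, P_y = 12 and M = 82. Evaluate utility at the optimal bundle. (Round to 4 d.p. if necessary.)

V = 2.1354

Here 2·7.2 + 2·12 = 38.4, giving x* = 4.2708 and y* = 4.2708.
Utility at the optimum: U(4.2708, 4.2708) = 2.1354.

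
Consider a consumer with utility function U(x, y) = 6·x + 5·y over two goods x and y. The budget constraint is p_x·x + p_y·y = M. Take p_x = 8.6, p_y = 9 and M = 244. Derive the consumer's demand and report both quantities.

x* = 28.3721, y* = 0

Numerically: x* = 28.3721, y* = 0.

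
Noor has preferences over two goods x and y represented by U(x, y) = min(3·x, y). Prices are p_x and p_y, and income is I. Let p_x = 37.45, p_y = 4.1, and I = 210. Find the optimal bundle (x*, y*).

x* = 4.2211, y* = 12.6633

Here 37.45 + 3·4.1 = 49.75, giving x* = 4.2211 and y* = 12.6633.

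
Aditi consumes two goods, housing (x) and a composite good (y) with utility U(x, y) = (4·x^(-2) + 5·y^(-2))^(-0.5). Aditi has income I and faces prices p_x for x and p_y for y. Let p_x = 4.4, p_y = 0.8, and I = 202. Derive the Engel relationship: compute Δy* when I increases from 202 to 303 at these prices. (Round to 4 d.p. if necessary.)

Δy* = 32.4343

MU_x ∝ 4·x^(-3), MU_y ∝ 5·y^(-3), so MRS = (4/5)·(y/x)^(3) = p_x/p_y.
Hence y/x = ((5/4)·p_x/p_y)^(1/(3)), i.e. raised to the 1/3 power.
Substitute y = (y/x)·x into the budget: x* = I/(p_x + p_y·(y/x)).
Numerically y/x = 1.901476, so x* = 202/(4.4 + 0.8·1.901476) = 34.1148 and y* = 1.901476·34.1148 = 64.8685.
At I' = 303: y* = 97.3028. Change: 97.3028 − 64.8685 = 32.4343.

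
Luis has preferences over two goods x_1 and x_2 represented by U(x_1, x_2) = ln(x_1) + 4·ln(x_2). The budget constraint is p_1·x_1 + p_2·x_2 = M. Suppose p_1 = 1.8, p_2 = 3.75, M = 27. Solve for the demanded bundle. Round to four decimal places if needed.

The MRS is (1/4)·x_2/x_1. Set MRS = p_1/p_2.
So p_2·x_2 = 4·p_1·x_1; combined with the budget, a share 0.2 of income goes to x_1.
Demand: x_1*(p_1,p_2,M) = 0.2·M/p_1 and x_2* = 0.8·M/p_2.
At p_1=1.8, p_2=3.75, M=27: x_1* = 0.2·27/1.8 = 3, x_2* = 5.76.

x_1* = 3, x_2* = 5.76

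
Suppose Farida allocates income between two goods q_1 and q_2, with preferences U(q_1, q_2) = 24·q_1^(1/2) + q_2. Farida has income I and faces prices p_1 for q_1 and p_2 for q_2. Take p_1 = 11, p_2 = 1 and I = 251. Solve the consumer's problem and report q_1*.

Set MRS = p_1/p_2: 12·q_1^(−1/2) = p_1/p_2.
Thus q_1* = (12·p_2/p_1)² — independent of I — with the rest of income spent on q_2.
Plugging in: q_1* = (12·1/11)² = 1.1901.

q_1* = 1.1901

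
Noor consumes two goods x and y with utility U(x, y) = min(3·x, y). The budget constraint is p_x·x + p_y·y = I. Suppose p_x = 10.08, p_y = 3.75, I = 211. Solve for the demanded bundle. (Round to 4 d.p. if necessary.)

x* = 9.8922, y* = 29.6765

With perfect complements, no substitution: consume in ratio x:y = 1:3.
Budget: p_x·x + p_y·3·x = I, so (p_x + 3·p_y)·x = I.
Demand: x*(p_x,p_y,I) = I/(p_x + 3·p_y), y* = 3·I/(p_x + 3·p_y).
Here 10.08 + 3·3.75 = 21.33, giving x* = 9.8922 and y* = 29.6765.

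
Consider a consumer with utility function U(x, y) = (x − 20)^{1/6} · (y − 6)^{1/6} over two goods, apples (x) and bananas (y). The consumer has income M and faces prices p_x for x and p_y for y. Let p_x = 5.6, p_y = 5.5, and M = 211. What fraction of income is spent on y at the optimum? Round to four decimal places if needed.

After buying the subsistence bundle (20, 6), a share 0.5 of the remaining income goes to x: x* = 20 + 0.5·(M − 20p_x − 6p_y)/p_x.
Discretionary income = 211 − 20·5.6 − 6·5.5 = 66; x* = 20 + 0.5·66/5.6 = 25.8929; y* = 6 + 0.5·66/5.5 = 12.
Expenditure on y: 5.5·12 = 66; share = 0.3128.

share on y = 0.3128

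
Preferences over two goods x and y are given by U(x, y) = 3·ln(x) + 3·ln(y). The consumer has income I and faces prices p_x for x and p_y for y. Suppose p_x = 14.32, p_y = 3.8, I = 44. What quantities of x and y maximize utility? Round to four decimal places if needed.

MU_x/MU_y = (3·y)/(3·x); tangency sets this equal to p_x/p_y.
Rearranging, p_y·y = p_x·x. Substituting into the budget gives p_x·x·(1 + 1) = I.
Demand: x*(p_x,p_y,I) = 0.5·I/p_x and y* = 0.5·I/p_y.
At p_x=14.32, p_y=3.8, I=44: x* = 0.5·44/14.32 = 1.5363, y* = 5.7895.

x* = 1.5363, y* = 5.7895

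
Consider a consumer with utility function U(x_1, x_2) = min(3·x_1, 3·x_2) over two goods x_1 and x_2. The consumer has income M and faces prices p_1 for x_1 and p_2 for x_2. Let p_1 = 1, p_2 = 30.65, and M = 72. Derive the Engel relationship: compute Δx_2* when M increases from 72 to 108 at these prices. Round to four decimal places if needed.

With perfect complements, no substitution: consume in ratio x_1:x_2 = 3:3.
Budget: p_1·x_1 + p_2·x_1 = M, so (3·p_1 + 3·p_2)·x_1 = 3·M.
Demand: x_1*(p_1,p_2,M) = 3·M/(3·p_1 + 3·p_2), x_2* = 3·M/(3·p_1 + 3·p_2).
Here 3·1 + 3·30.65 = 94.95, giving x_2* = 2.2749.
At M' = 108: x_2* = 3.4123. Change: 3.4123 − 2.2749 = 1.1374.

Δx_2* = 1.1374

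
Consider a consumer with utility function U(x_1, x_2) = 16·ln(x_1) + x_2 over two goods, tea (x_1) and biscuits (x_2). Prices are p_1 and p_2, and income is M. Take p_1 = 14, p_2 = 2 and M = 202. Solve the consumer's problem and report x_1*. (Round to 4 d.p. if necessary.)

Set MRS = p_1/p_2: (16/x_1)/1 = p_1/p_2.
So x_1*(p_1,p_2) = 16·p_2/p_1, independent of income; and x_2* = (M − 16·p_2)/p_2.
At the given prices: x_1* = 16·2/14 = 2.2857.

x_1* = 2.2857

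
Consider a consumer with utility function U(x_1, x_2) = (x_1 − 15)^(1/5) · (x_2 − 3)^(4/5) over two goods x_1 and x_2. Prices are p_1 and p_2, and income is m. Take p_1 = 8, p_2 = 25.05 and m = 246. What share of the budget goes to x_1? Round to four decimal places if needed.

share on x_1 = 0.5291

Let x_1' = x_1−15, x_2' = x_2−3. MRS = (1/4)·x_2'/x_1' = p_1/p_2.
After buying the subsistence bundle (15, 3), a share 0.2 of the remaining income goes to x_1: x_1* = 15 + 0.2·(m − 15p_1 − 3p_2)/p_1.
Discretionary income = 246 − 15·8 − 3·25.05 = 50.85; x_1* = 15 + 0.2·50.85/8 = 16.2712; x_2* = 3 + 0.8·50.85/25.05 = 4.624.
Expenditure on x_1: 8·16.2712 = 130.17; share = 0.5291.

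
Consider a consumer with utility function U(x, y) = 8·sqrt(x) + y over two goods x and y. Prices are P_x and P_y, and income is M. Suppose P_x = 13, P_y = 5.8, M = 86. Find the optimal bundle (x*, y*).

x* = 3.1849, y* = 7.6891

Utility is quasi-linear in y; the FOC for x is 4/√x = P_x/P_y.
Thus x* = (4·P_y/P_x)² — independent of M — with the rest of income spent on y.
Plugging in: x* = (4·5.8/13)² = 3.1849, y* = 7.6891.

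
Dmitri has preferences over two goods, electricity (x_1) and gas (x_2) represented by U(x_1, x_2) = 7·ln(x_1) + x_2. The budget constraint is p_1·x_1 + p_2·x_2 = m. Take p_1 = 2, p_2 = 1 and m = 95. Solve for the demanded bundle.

x_1* = 3.5, x_2* = 88

At the given prices: x_1* = 7·1/2 = 3.5, and x_2* = 88.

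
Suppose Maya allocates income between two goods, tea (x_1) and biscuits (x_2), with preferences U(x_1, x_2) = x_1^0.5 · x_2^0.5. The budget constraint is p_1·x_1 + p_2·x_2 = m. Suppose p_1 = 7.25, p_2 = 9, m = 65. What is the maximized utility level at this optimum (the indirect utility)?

V = 4.0234

Tangency: MRS = x_2/x_1 = p_1/p_2.
So 0.5·p_2·x_2 = 0.5·p_1·x_1; combined with the budget, a share 0.5 of income goes to x_1.
Demand: x_1*(p_1,p_2,m) = 0.5·m/p_1 and x_2* = 0.5·m/p_2.
At p_1=7.25, p_2=9, m=65: x_1* = 0.5·65/7.25 = 4.4828, x_2* = 3.6111.
Utility at the optimum: U(4.4828, 3.6111) = 4.0234.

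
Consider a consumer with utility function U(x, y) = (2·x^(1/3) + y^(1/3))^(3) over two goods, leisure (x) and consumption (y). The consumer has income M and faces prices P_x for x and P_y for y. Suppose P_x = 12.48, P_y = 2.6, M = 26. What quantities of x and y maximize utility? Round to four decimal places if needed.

From the CES first-order condition, 2·(y/x)^(2/3) = P_x/P_y.
Solve for the ratio: y/x = [(1/2)·P_x/P_y]^(1.5).
With the ratio pinned down, the budget gives x* = M/(P_x + P_y·(y/x)) and y* = (y/x)·x*.
Numerically y/x = 3.718064, so x* = 26/(12.48 + 2.6·3.718064) = 1.174 and y* = 3.718064·1.174 = 4.3649.

x* = 1.174, y* = 4.3649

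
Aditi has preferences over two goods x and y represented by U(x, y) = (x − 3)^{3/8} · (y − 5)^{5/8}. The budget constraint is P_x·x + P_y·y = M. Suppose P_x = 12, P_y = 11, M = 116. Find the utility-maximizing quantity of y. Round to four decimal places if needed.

This is Cobb-Douglas in (x−3, y−5): tangency gives 0.375·P_y·(y−5) = 0.625·P_x·(x−3).
After buying the subsistence bundle (3, 5), a share 0.375 of the remaining income goes to x: x* = 3 + 0.375·(M − 3P_x − 5P_y)/P_x.
Discretionary income = 116 − 3·12 − 5·11 = 25; y* = 5 + 0.625·25/11 = 6.4205.

y* = 6.4205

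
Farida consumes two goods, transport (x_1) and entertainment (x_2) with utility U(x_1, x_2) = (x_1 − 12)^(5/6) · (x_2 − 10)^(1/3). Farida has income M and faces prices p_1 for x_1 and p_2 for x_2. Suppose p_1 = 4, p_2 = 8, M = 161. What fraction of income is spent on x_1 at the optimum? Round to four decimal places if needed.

share on x_1 = 0.4445

Let x_1' = x_1−12, x_2' = x_2−10. MRS = (5/2)·x_2'/x_1' = p_1/p_2.
Substituting into the budget: x_1* = 12 + 5/7·(M − 12·p_1 − 10·p_2)/p_1, and x_2* = 10 + 2/7·(…)/p_2.
Discretionary income = 161 − 12·4 − 10·8 = 33; x_1* = 12 + 5/7·33/4 = 17.8929; x_2* = 10 + 2/7·33/8 = 11.1786.
Expenditure on x_1: 4·17.8929 = 71.5714; share = 0.4445.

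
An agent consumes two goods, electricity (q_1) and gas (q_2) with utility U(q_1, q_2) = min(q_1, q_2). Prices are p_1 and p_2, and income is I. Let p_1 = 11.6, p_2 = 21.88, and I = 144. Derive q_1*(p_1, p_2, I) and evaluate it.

q_1* = 4.3011

Demand: q_1*(p_1,p_2,I) = I/(p_1 + p_2), q_2* = I/(p_1 + p_2).
Here 11.6 + 21.88 = 33.48, giving q_1* = 4.3011.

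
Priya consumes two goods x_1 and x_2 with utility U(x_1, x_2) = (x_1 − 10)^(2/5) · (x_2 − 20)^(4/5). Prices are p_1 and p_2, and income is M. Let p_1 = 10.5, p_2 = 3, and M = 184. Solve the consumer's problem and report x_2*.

x_2* = 24.2222

After buying the subsistence bundle (10, 20), a share 1/3 of the remaining income goes to x_1: x_1* = 10 + 1/3·(M − 10p_1 − 20p_2)/p_1.
Discretionary income = 184 − 10·10.5 − 20·3 = 19; x_2* = 20 + 2/3·19/3 = 24.2222.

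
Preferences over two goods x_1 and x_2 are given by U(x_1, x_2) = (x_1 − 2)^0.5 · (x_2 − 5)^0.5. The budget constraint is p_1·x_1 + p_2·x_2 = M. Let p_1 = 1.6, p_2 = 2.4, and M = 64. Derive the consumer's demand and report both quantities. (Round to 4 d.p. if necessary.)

Let x_1' = x_1−2, x_2' = x_2−5. MRS = x_2'/x_1' = p_1/p_2.
Substituting into the budget: x_1* = 2 + 0.5·(M − 2·p_1 − 5·p_2)/p_1, and x_2* = 5 + 0.5·(…)/p_2.
Discretionary income = 64 − 2·1.6 − 5·2.4 = 48.8; x_1* = 2 + 0.5·48.8/1.6 = 17.25; x_2* = 5 + 0.5·48.8/2.4 = 15.1667.

x_1* = 17.25, x_2* = 15.1667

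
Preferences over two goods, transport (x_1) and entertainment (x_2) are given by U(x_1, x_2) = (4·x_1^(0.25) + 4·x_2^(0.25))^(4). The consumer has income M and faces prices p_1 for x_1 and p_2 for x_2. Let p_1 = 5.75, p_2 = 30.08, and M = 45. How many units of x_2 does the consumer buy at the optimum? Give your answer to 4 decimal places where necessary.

x_2* = 0.5468

From the CES first-order condition, (x_2/x_1)^(0.75) = p_1/p_2.
Hence x_2/x_1 = (p_1/p_2)^(1/(0.75)), i.e. raised to the 4/3 power.
With the ratio pinned down, the budget gives x_1* = M/(p_1 + p_2·(x_2/x_1)) and x_2* = (x_2/x_1)·x_1*.
Numerically x_2/x_1 = 0.110117, so x_1* = 45/(5.75 + 30.08·0.110117) = 4.9656 and x_2* = 0.110117·4.9656 = 0.5468.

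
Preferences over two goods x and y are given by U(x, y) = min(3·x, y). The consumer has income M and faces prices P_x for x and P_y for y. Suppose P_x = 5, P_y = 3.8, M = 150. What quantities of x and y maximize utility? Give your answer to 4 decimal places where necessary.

Demand: x*(P_x,P_y,M) = M/(P_x + 3·P_y), y* = 3·M/(P_x + 3·P_y).
Here 5 + 3·3.8 = 16.4, giving x* = 9.1463 and y* = 27.439.

x* = 9.1463, y* = 27.439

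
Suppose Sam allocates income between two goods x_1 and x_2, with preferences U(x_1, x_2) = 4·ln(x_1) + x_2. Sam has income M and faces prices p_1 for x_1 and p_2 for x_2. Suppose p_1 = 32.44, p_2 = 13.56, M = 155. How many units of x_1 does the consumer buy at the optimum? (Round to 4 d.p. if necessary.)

MU_x_1 = 4/x_1, MU_x_2 = 1. Tangency: 4/x_1 = p_1/p_2.
So x_1*(p_1,p_2) = 4·p_2/p_1, independent of income; and x_2* = (M − 4·p_2)/p_2.
At the given prices: x_1* = 4·13.56/32.44 = 1.672.

x_1* = 1.672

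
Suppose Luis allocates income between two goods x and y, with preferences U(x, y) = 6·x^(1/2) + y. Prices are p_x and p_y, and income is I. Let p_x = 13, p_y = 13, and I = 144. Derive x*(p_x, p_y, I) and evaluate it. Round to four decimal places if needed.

x* = 9

Set MRS = p_x/p_y: 3·x^(−1/2) = p_x/p_y.
Thus x* = (3·p_y/p_x)² — independent of I — with the rest of income spent on y.
Plugging in: x* = (3·13/13)² = 9.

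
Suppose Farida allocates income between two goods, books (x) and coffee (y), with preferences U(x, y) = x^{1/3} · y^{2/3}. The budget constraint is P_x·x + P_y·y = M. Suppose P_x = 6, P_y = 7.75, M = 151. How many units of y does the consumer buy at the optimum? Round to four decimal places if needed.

y* = 12.9892

MU_x/MU_y = (1/3·y)/(2/3·x); tangency sets this equal to P_x/P_y.
Rearranging, P_y·y = 2·P_x·x. Substituting into the budget gives P_x·x·(1 + 2) = M.
Demand: x*(P_x,P_y,M) = 1/3·M/P_x and y* = 2/3·M/P_y.
At P_x=6, P_y=7.75, M=151: y* = 2/3·151/7.75 = 12.9892.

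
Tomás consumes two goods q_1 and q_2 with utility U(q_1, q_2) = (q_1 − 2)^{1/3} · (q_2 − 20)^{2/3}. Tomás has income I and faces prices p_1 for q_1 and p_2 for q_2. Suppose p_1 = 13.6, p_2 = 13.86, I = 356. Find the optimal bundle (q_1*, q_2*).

Discretionary income = 356 − 2·13.6 − 20·13.86 = 51.6; q_1* = 2 + 1/3·51.6/13.6 = 3.2647; q_2* = 20 + 2/3·51.6/13.86 = 22.482.

q_1* = 3.2647, q_2* = 22.482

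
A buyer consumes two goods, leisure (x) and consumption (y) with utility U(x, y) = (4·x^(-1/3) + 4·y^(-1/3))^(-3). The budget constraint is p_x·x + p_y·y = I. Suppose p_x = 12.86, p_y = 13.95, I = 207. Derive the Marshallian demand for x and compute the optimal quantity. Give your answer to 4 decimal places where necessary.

From the CES first-order condition, (y/x)^(4/3) = p_x/p_y.
Hence y/x = (p_x/p_y)^(1/(4/3)), i.e. raised to the 0.75 power.
Substitute y = (y/x)·x into the budget: x* = I/(p_x + p_y·(y/x)).
Numerically y/x = 0.940806, so x* = 207/(12.86 + 13.95·0.940806) = 7.9664.

x* = 7.9664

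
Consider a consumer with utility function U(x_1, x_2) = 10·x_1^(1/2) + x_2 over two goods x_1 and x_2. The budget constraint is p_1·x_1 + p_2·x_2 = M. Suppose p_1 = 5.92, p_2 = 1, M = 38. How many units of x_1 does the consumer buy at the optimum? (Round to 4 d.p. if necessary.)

Solve: √x_1 = 5·p_2/p_1, so x_1*(p_1,p_2) = (5·p_2/p_1)², and x_2* = (M − p_1·x_1*)/p_2.
Plugging in: x_1* = (5·1/5.92)² = 0.7133.

x_1* = 0.7133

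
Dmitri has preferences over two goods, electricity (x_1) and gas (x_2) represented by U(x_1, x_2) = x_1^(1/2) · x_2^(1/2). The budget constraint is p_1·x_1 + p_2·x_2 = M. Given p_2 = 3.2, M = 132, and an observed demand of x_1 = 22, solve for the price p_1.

The MRS is x_2/x_1. Set MRS = p_1/p_2.
Rearranging, p_2·x_2 = p_1·x_1. Substituting into the budget gives p_1·x_1·(1 + 1) = M.
Demand: x_1*(p_1,p_2,M) = 0.5·M/p_1 and x_2* = 0.5·M/p_2.
Set x_1* = 22 in the demand function and solve for p_1: p_1 = 3.

p_1 = 3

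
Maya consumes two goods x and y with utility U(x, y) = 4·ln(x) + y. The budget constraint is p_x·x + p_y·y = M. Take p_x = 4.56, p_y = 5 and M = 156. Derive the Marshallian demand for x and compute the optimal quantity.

Set MRS = p_x/p_y: (4/x)/1 = p_x/p_y.
So x*(p_x,p_y) = 4·p_y/p_x, independent of income; and y* = (M − 4·p_y)/p_y.
At the given prices: x* = 4·5/4.56 = 4.386.

x* = 4.386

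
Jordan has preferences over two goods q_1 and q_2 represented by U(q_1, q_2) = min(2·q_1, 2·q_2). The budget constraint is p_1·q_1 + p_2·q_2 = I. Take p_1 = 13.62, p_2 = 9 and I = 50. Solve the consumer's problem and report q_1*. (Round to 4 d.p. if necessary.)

q_1* = 2.2104

Leontief preferences: the optimum is at the kink where q_1/2 = q_2/2, i.e. q_2 = q_1.
Budget: p_1·q_1 + p_2·q_1 = I, so (2·p_1 + 2·p_2)·q_1 = 2·I.
Demand: q_1*(p_1,p_2,I) = 2·I/(2·p_1 + 2·p_2), q_2* = 2·I/(2·p_1 + 2·p_2).
Here 2·13.62 + 2·9 = 45.24, giving q_1* = 2.2104.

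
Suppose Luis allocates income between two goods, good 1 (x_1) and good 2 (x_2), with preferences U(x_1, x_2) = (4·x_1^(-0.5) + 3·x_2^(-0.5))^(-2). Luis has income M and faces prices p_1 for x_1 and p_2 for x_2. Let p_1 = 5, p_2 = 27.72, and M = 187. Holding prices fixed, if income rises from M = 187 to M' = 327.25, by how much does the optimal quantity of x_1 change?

Δx_1* = 11.3978

With the ratio pinned down, the budget gives x_1* = M/(p_1 + p_2·(x_2/x_1)) and x_2* = (x_2/x_1)·x_1*.
Numerically x_2/x_1 = 0.263527, so x_1* = 187/(5 + 27.72·0.263527) = 15.1971.
At M' = 327.25: x_1* = 26.5949. Change: 26.5949 − 15.1971 = 11.3978.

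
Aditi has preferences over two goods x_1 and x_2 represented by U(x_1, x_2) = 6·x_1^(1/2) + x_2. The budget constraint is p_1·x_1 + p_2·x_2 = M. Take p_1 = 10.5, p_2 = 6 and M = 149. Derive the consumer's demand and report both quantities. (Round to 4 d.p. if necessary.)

Solve: √x_1 = 3·p_2/p_1, so x_1*(p_1,p_2) = (3·p_2/p_1)², and x_2* = (M − p_1·x_1*)/p_2.
Plugging in: x_1* = (3·6/10.5)² = 2.9388, x_2* = 19.6905.

x_1* = 2.9388, x_2* = 19.6905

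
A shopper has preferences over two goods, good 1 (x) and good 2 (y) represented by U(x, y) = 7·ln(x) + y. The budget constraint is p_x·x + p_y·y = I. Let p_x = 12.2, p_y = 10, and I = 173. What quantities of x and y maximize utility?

So x*(p_x,p_y) = 7·p_y/p_x, independent of income; and y* = (I − 7·p_y)/p_y.
At the given prices: x* = 7·10/12.2 = 5.7377, and y* = 10.3.

x* = 5.7377, y* = 10.3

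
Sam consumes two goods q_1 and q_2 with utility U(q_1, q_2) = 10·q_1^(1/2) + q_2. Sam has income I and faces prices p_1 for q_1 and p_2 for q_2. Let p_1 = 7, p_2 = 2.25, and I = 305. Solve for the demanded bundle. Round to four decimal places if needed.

MU_q_1 = 5/√q_1, MU_q_2 = 1. Tangency: 5/√q_1 = p_1/p_2.
Solve: √q_1 = 5·p_2/p_1, so q_1*(p_1,p_2) = (5·p_2/p_1)², and q_2* = (I − p_1·q_1*)/p_2.
Plugging in: q_1* = (5·2.25/7)² = 2.5829, q_2* = 127.5198.

q_1* = 2.5829, q_2* = 127.5198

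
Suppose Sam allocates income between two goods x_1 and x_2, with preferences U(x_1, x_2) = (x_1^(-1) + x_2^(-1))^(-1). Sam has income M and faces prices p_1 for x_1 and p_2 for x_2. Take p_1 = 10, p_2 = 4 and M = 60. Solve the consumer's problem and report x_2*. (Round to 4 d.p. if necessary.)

x_2* = 5.8114

MU_x_1 ∝ x_1^(-2), MU_x_2 ∝ x_2^(-2), so MRS = (x_2/x_1)^(2) = p_1/p_2.
Hence x_2/x_1 = (p_1/p_2)^(1/(2)), i.e. raised to the 0.5 power.
Substitute x_2 = (x_2/x_1)·x_1 into the budget: x_1* = M/(p_1 + p_2·(x_2/x_1)).
Numerically x_2/x_1 = 1.581139, so x_1* = 60/(10 + 4·1.581139) = 3.6754 and x_2* = 1.581139·3.6754 = 5.8114.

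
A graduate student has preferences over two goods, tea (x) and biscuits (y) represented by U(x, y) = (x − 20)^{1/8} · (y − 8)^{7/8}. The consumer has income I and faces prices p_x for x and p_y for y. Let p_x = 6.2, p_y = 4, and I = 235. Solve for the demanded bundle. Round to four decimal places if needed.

x* = 21.5927, y* = 25.2812

This is Cobb-Douglas in (x−20, y−8): tangency gives 0.125·p_y·(y−8) = 0.875·p_x·(x−20).
Substituting into the budget: x* = 20 + 0.125·(I − 20·p_x − 8·p_y)/p_x, and y* = 8 + 0.875·(…)/p_y.
Discretionary income = 235 − 20·6.2 − 8·4 = 79; x* = 20 + 0.125·79/6.2 = 21.5927; y* = 8 + 0.875·79/4 = 25.2812.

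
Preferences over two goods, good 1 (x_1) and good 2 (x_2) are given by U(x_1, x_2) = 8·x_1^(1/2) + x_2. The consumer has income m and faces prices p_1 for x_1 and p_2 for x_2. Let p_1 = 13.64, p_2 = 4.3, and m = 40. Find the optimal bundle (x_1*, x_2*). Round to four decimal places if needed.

MU_x_1 = 4/√x_1, MU_x_2 = 1. Tangency: 4/√x_1 = p_1/p_2.
Thus x_1* = (4·p_2/p_1)² — independent of m — with the rest of income spent on x_2.
Plugging in: x_1* = (4·4.3/13.64)² = 1.5901, x_2* = 4.2583.

x_1* = 1.5901, x_2* = 4.2583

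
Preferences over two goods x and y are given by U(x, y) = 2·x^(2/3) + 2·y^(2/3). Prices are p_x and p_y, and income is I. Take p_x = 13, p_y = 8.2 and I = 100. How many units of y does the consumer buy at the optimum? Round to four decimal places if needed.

y* = 8.7241

Numerically y/x = 3.984635, so x* = 100/(13 + 8.2·3.984635) = 2.1894 and y* = 3.984635·2.1894 = 8.7241.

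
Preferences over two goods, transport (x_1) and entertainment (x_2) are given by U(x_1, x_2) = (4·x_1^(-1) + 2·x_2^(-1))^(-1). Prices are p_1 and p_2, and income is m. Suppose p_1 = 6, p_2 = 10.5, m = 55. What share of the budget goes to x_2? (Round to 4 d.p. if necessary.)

From the CES first-order condition, 2·(x_2/x_1)^(2) = p_1/p_2.
Hence x_2/x_1 = ((1/2)·p_1/p_2)^(1/(2)), i.e. raised to the 0.5 power.
Substitute x_2 = (x_2/x_1)·x_1 into the budget: x_1* = m/(p_1 + p_2·(x_2/x_1)).
Numerically x_2/x_1 = 0.534522, so x_1* = 55/(6 + 10.5·0.534522) = 4.7363 and x_2* = 0.534522·4.7363 = 2.5316.
Expenditure on x_2: 10.5·2.5316 = 26.5823; share = 0.4833.

share on x_2 = 0.4833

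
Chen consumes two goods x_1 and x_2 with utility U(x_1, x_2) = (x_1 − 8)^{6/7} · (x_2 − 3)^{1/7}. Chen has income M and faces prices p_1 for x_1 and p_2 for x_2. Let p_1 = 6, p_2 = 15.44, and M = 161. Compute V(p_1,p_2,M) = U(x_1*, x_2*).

V = 6.443

This is Cobb-Douglas in (x_1−8, x_2−3): tangency gives 6/7·p_2·(x_2−3) = 1/7·p_1·(x_1−8).
After buying the subsistence bundle (8, 3), a share 6/7 of the remaining income goes to x_1: x_1* = 8 + 6/7·(M − 8p_1 − 3p_2)/p_1.
Discretionary income = 161 − 8·6 − 3·15.44 = 66.68; x_1* = 8 + 6/7·66.68/6 = 17.5257; x_2* = 3 + 1/7·66.68/15.44 = 3.617.
Utility at the optimum: U(17.5257, 3.617) = 6.443.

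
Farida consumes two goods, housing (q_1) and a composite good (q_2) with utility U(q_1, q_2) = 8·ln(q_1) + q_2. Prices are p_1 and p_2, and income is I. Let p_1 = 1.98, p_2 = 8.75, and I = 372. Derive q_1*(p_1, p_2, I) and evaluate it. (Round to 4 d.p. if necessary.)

MU_q_1 = 8/q_1, MU_q_2 = 1. Tangency: 8/q_1 = p_1/p_2.
So q_1*(p_1,p_2) = 8·p_2/p_1, independent of income; and q_2* = (I − 8·p_2)/p_2.
At the given prices: q_1* = 8·8.75/1.98 = 35.3535.

q_1* = 35.3535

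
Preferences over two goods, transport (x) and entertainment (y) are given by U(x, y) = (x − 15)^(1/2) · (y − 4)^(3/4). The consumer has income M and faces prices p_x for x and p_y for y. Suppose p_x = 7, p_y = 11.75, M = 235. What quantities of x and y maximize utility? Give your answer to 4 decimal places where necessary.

x* = 19.7429, y* = 8.2383

After buying the subsistence bundle (15, 4), a share 0.4 of the remaining income goes to x: x* = 15 + 0.4·(M − 15p_x − 4p_y)/p_x.
Discretionary income = 235 − 15·7 − 4·11.75 = 83; x* = 15 + 0.4·83/7 = 19.7429; y* = 4 + 0.6·83/11.75 = 8.2383.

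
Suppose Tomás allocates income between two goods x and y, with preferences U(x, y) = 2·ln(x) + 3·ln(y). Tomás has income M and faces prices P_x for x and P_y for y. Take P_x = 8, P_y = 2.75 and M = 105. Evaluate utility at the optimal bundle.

Tangency: MRS = (2/3)·y/x = P_x/P_y.
Rearranging, P_y·y = (3/2)·P_x·x. Substituting into the budget gives P_x·x·(1 + (3/2)) = M.
Demand: x*(P_x,P_y,M) = 0.4·M/P_x and y* = 0.6·M/P_y.
At P_x=8, P_y=2.75, M=105: x* = 0.4·105/8 = 5.25, y* = 22.9091.
Utility at the optimum: U(5.25, 22.9091) = 12.7111.

V = 12.7111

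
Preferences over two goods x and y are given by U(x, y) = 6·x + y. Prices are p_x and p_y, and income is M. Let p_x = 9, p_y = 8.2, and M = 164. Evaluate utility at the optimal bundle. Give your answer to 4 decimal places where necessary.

x gives more utility per dollar, so spend all income on x: x* = M/p_x, y* = 0.
Numerically: x* = 18.2222, y* = 0.
Utility at the optimum: U(18.2222, 0) = 109.3333.

V = 109.3333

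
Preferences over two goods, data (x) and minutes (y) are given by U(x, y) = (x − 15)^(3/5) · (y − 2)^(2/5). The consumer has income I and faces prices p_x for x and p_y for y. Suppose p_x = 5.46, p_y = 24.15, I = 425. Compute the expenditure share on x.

share on x = 0.6089

Let x' = x−15, y' = y−2. MRS = (3/2)·y'/x' = p_x/p_y.
Substituting into the budget: x* = 15 + 0.6·(I − 15·p_x − 2·p_y)/p_x, and y* = 2 + 0.4·(…)/p_y.
Discretionary income = 425 − 15·5.46 − 2·24.15 = 294.8; x* = 15 + 0.6·294.8/5.46 = 47.3956; y* = 2 + 0.4·294.8/24.15 = 6.8828.
Expenditure on x: 5.46·47.3956 = 258.78; share = 0.6089.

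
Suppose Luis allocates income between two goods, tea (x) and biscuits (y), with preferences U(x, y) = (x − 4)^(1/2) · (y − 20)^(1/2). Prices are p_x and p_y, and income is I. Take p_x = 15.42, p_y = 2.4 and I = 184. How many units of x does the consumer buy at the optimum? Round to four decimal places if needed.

x* = 6.4099

This is Cobb-Douglas in (x−4, y−20): tangency gives 0.5·p_y·(y−20) = 0.5·p_x·(x−4).
After buying the subsistence bundle (4, 20), a share 0.5 of the remaining income goes to x: x* = 4 + 0.5·(I − 4p_x − 20p_y)/p_x.
Discretionary income = 184 − 4·15.42 − 20·2.4 = 74.32; x* = 4 + 0.5·74.32/15.42 = 6.4099.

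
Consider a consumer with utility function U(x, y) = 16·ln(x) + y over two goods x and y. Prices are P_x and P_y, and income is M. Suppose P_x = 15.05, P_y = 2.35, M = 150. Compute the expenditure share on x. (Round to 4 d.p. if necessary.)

share on x = 0.2507

MU_x = 16/x, MU_y = 1. Tangency: 16/x = P_x/P_y.
So x*(P_x,P_y) = 16·P_y/P_x, independent of income; and y* = (M − 16·P_y)/P_y.
At the given prices: x* = 16·2.35/15.05 = 2.4983, and y* = 47.8298.
Expenditure on x: 15.05·2.4983 = 37.6; share = 0.2507.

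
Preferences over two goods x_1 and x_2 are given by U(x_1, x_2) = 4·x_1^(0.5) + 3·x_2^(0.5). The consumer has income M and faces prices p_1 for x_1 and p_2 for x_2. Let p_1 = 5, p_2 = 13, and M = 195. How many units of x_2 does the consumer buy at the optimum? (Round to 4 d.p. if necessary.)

x_2* = 2.668

Substitute x_2 = (x_2/x_1)·x_1 into the budget: x_1* = M/(p_1 + p_2·(x_2/x_1)).
Numerically x_2/x_1 = 0.08321, so x_1* = 195/(5 + 13·0.08321) = 32.0632 and x_2* = 0.08321·32.0632 = 2.668.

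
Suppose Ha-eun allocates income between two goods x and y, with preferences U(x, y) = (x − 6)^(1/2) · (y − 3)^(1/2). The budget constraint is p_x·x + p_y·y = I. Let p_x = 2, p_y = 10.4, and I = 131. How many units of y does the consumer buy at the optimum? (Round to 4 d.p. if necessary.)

Discretionary income = 131 − 6·2 − 3·10.4 = 87.8; y* = 3 + 0.5·87.8/10.4 = 7.2212.

y* = 7.2212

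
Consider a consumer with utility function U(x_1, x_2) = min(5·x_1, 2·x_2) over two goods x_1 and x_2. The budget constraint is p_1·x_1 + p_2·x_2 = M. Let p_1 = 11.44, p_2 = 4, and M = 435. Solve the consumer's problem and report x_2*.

Leontief preferences: the optimum is at the kink where x_1/2 = x_2/5, i.e. x_2 = (5/2)·x_1.
Budget: p_1·x_1 + p_2·(5/2)·x_1 = M, so (2·p_1 + 5·p_2)·x_1 = 2·M.
Demand: x_1*(p_1,p_2,M) = 2·M/(2·p_1 + 5·p_2), x_2* = 5·M/(2·p_1 + 5·p_2).
Here 2·11.44 + 5·4 = 42.88, giving x_2* = 50.7229.

x_2* = 50.7229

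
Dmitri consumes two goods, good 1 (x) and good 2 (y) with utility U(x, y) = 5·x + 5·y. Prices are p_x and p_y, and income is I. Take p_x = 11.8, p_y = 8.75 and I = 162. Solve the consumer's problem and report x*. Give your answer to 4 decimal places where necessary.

Linear utility — the consumer picks whichever good has higher MU/price: 5/11.8 = 0.4237 vs 5/8.75 = 0.5714.
y gives more utility per dollar, so spend all income on y: y* = I/p_y, x* = 0.
Numerically: x* = 0, y* = 18.5143.

x* = 0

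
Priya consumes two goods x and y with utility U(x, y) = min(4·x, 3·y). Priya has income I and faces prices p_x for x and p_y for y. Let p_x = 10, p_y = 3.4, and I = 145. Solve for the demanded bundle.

x* = 9.9771, y* = 13.3028

Demand: x*(p_x,p_y,I) = 3·I/(3·p_x + 4·p_y), y* = 4·I/(3·p_x + 4·p_y).
Here 3·10 + 4·3.4 = 43.6, giving x* = 9.9771 and y* = 13.3028.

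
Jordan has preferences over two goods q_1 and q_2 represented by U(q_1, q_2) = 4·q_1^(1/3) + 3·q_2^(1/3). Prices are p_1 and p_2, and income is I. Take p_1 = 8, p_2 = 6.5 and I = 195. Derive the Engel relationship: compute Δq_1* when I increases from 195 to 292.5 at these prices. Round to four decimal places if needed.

Δq_1* = 7.0834

MRS = MU_q_1/MU_q_2 = (4/3)·(q_2/q_1)^(2/3). Set equal to p_1/p_2.
Hence q_2/q_1 = ((3/4)·p_1/p_2)^(1/(2/3)), i.e. raised to the 1.5 power.
Substitute q_2 = (q_2/q_1)·q_1 into the budget: q_1* = I/(p_1 + p_2·(q_2/q_1)).
Numerically q_2/q_1 = 0.886864, so q_1* = 195/(8 + 6.5·0.886864) = 14.1668.
At I' = 292.5: q_1* = 21.2501. Change: 21.2501 − 14.1668 = 7.0834.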